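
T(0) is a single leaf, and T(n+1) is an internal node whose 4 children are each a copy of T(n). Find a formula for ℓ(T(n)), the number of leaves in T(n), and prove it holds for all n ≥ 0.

Claim: ℓ(T(n)) = 4^n.

Base case: ℓ(T(0)) = 1, and 4^0 = 1.
Assume ℓ(T(k)) = 4^k.
Then ℓ(T(k+1)) = 4·ℓ(T(k)) = 4·4^k = 4^{k+1}.
By induction, ℓ(T(n)) = 4^n for all n ≥ 0.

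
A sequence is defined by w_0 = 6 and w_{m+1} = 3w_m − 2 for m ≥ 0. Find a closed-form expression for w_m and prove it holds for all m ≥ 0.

Claim: w_m = 5·3^m + 1.

Base case: w_0 = 6, and 5·3^0 + 1 = 5 + 1 = 6.
Assume w_k = 5·3^k + 1 for some k ≥ 0.
Then w_{k+1} = 3w_k − 2 = 3·(5·3^k + 1) − 2 = 15·3^k + 3 − 2 = 5·3^{k+1} + 1.
By induction, w_m = 5·3^m + 1 for all m ≥ 0.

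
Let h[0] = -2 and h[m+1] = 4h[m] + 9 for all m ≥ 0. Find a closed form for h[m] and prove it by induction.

Claim: h[m] = 4^m − 3.

Base case: h[0] = -2, and 4^0 − 3 = 1 − 3 = -2.
Assume h[k] = 4^k − 3 for some k ≥ 0.
Then h[k+1] = 4h[k] + 9 = 4·(4^k − 3) + 9 = 4^{k+1} − 12 + 9 = 4^{k+1} − 3.
By induction, h[m] = 4^m − 3 for all m ≥ 0.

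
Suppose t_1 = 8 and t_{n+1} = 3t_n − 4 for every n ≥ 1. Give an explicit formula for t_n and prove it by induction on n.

Claim: t_n = 2·3^n + 2.

Base case: t_1 = 8, and 2·3^1 + 2 = 6 + 2 = 8.
Assume t_j = 2·3^j + 2 for some j ≥ 1.
Then t_{j+1} = 3t_j − 4 = 3·(2·3^j + 2) − 4 = 6·3^j + 6 − 4 = 2·3^{j+1} + 2.
Hence t_n = 2·3^n + 2 for every n ≥ 1, by induction.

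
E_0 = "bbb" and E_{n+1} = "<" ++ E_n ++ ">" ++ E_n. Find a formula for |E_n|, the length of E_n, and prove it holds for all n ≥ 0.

Claim: |E_n| = 5·2^n − 2.

Base case: |E_0| = 3, and 5·2^0 − 2 = 3.
Assume |E_m| = 5·2^m − 2.
Then |E_{m+1}| = 1 + |E_m| + 1 + |E_m| = 2|E_m| + 2 = 2(5·2^m − 2) + 2 = 5·2^{m+1} − 4 + 2 = 5·2^{m+1} − 2.
By induction, |E_n| = 5·2^n − 2 for all n ≥ 0.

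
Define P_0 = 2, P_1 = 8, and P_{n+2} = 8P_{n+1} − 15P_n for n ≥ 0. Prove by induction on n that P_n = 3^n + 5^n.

Base cases: P_0 = 2 and 3^0 + 5^0 = 2; P_1 = 8 and 3^1 + 5^1 = 8.
Assume P_j = 3^j + 5^j for all 0 ≤ j ≤ m, where m ≥ 1.
Then P_{m+1} = 8P_m − 15P_{m−1} = 8·(3^m + 5^m) − 15·(3^{m−1} + 5^{m−1}) = (8·3 − 15)3^{m−1} + (8·5 − 15)5^{m−1} = 9·3^{m−1} + 25·5^{m−1} = 3^{m+1} + 5^{m+1}.
So the formula holds for m+1, and by strong induction P_n = 3^n + 5^n for all n ≥ 0.

P_n = 3^n + 5^n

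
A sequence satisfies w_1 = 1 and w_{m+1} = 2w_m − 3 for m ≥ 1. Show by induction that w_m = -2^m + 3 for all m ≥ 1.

Base case: w_1 = 1, and -2^1 + 3 = -2 + 3 = 1.
Assume w_j = -2^j + 3 for some j ≥ 1.
Then w_{j+1} = 2w_j − 3 = 2·(-2^j + 3) − 3 = -2^{j+1} + 6 − 3 = -2^{j+1} + 3.
This completes the inductive step, so w_m = -2^m + 3 for all m ≥ 1.

w_m = -2^m + 3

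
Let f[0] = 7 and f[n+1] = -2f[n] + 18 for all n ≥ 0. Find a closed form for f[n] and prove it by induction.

Claim: f[n] = (-2)^n + 6.

Base case: f[0] = 7, and (-2)^0 + 6 = 1 + 6 = 7.
Assume f[r] = (-2)^r + 6 for some r ≥ 0.
Then f[r+1] = -2f[r] + 18 = -2·((-2)^r + 6) + 18 = -2·(-2)^r − 12 + 18 = (-2)^{r+1} + 6.
Hence f[n] = (-2)^n + 6 for every n ≥ 0, by induction.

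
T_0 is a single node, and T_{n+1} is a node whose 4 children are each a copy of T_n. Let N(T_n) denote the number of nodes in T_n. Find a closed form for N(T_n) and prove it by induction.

Claim: N(T_n) = (4^{n+1} − 1)/3.

Base case: N(T_0) = 1, and (4^{0+1} − 1)/3 = 1.
Assume N(T_m) = (4^{m+1} − 1)/3.
Then N(T_{m+1}) = 1 + 4N(T_m) = 1 + 4·(4^{m+1} − 1)/3 = 1 + (4^{m+2} − 4)/3 = (3 + 4^{m+2} − 4)/3 = (4^{m+2} − 1)/3.
By induction, N(T_n) = (4^{n+1} − 1)/3 for all n ≥ 0.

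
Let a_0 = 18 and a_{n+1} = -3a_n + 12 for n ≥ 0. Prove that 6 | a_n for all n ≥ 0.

Base case: a_0 = 18 = 6·3, so 6 | a_0.
Assume 6 | a_r, so a_r = 6t for some integer t.
Then a_{r+1} = -3a_r + 12 = -3·(6t) + 12 = 6(-3t + 2), so 6 | a_{r+1}.
So the property holds for r+1, and by induction 6 | a_n for all n ≥ 0.

6 | a_n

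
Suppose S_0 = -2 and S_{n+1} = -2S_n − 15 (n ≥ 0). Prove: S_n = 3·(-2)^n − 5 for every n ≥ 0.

Base case: S_0 = -2, and 3·(-2)^0 − 5 = 3 − 5 = -2.
Assume S_r = 3·(-2)^r − 5 for some r ≥ 0.
Then S_{r+1} = -2S_r − 15 = -2·(3·(-2)^r − 5) − 15 = -6·(-2)^r + 10 − 15 = 3·(-2)^{r+1} − 5.
By induction, S_n = 3·(-2)^n − 5 for all n ≥ 0.

S_n = 3·(-2)^n − 5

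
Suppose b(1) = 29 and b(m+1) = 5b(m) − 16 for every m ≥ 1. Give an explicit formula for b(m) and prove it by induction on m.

Claim: b(m) = 5^{m+1} + 4.

Base case: b(1) = 29, and 5^{1+1} + 4 = 25 + 4 = 29.
Assume b(k) = 5^{k+1} + 4 for some k ≥ 1.
Then b(k+1) = 5b(k) − 16 = 5·(5^{k+1} + 4) − 16 = 5^{k+2} + 20 − 16 = 5^{k+2} + 4.
So the formula holds for k+1, and by induction b(m) = 5^{m+1} + 4 for all m ≥ 1.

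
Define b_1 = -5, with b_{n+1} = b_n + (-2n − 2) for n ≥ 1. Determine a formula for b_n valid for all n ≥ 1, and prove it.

Claim: b_n = -n^2 − n − 3.

Base case: b_1 = -5, and -1^2 − 1 − 3 = -5.
Assume b_r = -r^2 − r − 3.
Then b_{r+1} = b_r + (-2r − 2) = (-r^2 − r − 3) + (-2r − 2) = -r^2 − 3r − 5,
and -(r+1)^2 − (r+1) − 3 = -r^2 − 3r − 5.
Hence b_n = -n^2 − n − 3 for every n ≥ 1, by induction.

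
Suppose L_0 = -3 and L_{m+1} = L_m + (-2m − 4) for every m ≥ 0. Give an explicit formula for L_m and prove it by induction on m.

Claim: L_m = -m^2 − 3m − 3.

Base case: L_0 = -3, and -0^2 − 3·0 − 3 = -3.
Assume L_j = -j^2 − 3j − 3.
Then L_{j+1} = L_j + (-2j − 4) = (-j^2 − 3j − 3) + (-2j − 4) = -j^2 − 5j − 7,
and -(j+1)^2 − 3·(j+1) − 3 = -j^2 − 5j − 7.
Hence L_m = -m^2 − 3m − 3 for every m ≥ 0, by induction.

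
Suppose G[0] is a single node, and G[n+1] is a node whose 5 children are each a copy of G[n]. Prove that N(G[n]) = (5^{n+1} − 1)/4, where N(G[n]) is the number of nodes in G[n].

Base case: N(G[0]) = 1, and (5^{0+1} − 1)/4 = 1.
Assume N(G[r]) = (5^{r+1} − 1)/4.
Then N(G[r+1]) = 1 + 5N(G[r]) = 1 + 5·(5^{r+1} − 1)/4 = 1 + (5^{r+2} − 5)/4 = (4 + 5^{r+2} − 5)/4 = (5^{r+2} − 1)/4.
So the formula holds for r+1, and by induction N(G[n]) = (5^{n+1} − 1)/4 for all n ≥ 0.

N(G[n]) = (5^{n+1} − 1)/4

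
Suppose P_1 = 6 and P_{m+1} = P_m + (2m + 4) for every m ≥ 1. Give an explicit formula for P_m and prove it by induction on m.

Claim: P_m = m^2 + 3m + 2.

Base case: P_1 = 6, and 1^2 + 3·1 + 2 = 6.
Assume P_j = j^2 + 3j + 2.
Then P_{j+1} = P_j + (2j + 4) = (j^2 + 3j + 2) + (2j + 4) = j^2 + 5j + 6,
and (j+1)^2 + 3·(j+1) + 2 = j^2 + 5j + 6.
This completes the inductive step, so P_m = m^2 + 3m + 2 for all m ≥ 1.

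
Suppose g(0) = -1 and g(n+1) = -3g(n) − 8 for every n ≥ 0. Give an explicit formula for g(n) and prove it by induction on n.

Claim: g(n) = (-3)^n − 2.

Base case: g(0) = -1, and (-3)^0 − 2 = 1 − 2 = -1.
Assume g(k) = (-3)^k − 2 for some k ≥ 0.
Then g(k+1) = -3g(k) − 8 = -3·((-3)^k − 2) − 8 = -3·(-3)^k + 6 − 8 = (-3)^{k+1} − 2.
This completes the inductive step, so g(n) = (-3)^n − 2 for all n ≥ 0.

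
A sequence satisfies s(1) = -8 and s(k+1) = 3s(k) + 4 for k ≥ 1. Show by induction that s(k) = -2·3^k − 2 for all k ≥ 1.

Base case: s(1) = -8, and -2·3^1 − 2 = -6 − 2 = -8.
Assume s(r) = -2·3^r − 2 for some r ≥ 1.
Then s(r+1) = 3s(r) + 4 = 3·(-2·3^r − 2) + 4 = -6·3^r − 6 + 4 = -2·3^{r+1} − 2.
So the formula holds for r+1, and by induction s(k) = -2·3^k − 2 for all k ≥ 1.

s(k) = -2·3^k − 2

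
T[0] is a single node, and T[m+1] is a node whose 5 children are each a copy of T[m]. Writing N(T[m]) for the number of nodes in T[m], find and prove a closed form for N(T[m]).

Claim: N(T[m]) = (5^{m+1} − 1)/4.

Base case: N(T[0]) = 1, and (5^{0+1} − 1)/4 = 1.
Assume N(T[j]) = (5^{j+1} − 1)/4.
Then N(T[j+1]) = 1 + 5N(T[j]) = 1 + 5·(5^{j+1} − 1)/4 = 1 + (5^{j+2} − 5)/4 = (4 + 5^{j+2} − 5)/4 = (5^{j+2} − 1)/4.
This completes the inductive step, so N(T[m]) = (5^{m+1} − 1)/4 for all m ≥ 0.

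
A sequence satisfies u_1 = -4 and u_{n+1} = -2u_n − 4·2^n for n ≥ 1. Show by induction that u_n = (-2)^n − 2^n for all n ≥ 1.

Base case: u_1 = -4, and (-2)^1 − 2^1 = -2 − 2 = -4.
Assume u_r = (-2)^r − 2^r for some r ≥ 1.
Then u_{r+1} = -2u_r − 4·2^r = -2·((-2)^r − 2^r) − 4·2^r = (-2)^{r+1} + 2·2^r − 4·2^r = (-2)^{r+1} − 2·2^r = (-2)^{r+1} − 2^{r+1}.
So the formula holds for r+1, and by induction u_n = (-2)^n − 2^n for all n ≥ 1.

u_n = (-2)^n − 2^n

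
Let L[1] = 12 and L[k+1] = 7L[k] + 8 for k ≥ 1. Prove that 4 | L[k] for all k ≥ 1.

Base case: L[1] = 12 = 4·3, so 4 | L[1].
Assume 4 | L[j], so L[j] = 4t for some integer t.
Then L[j+1] = 7L[j] + 8 = 7·(4t) + 8 = 4(7t + 2), so 4 | L[j+1].
By induction, 4 | L[k] for all k ≥ 1.

4 | L[k]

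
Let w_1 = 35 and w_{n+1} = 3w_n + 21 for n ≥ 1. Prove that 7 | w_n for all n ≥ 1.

Base case: w_1 = 35 = 7·5, so 7 | w_1.
Assume 7 | w_j, so w_j = 7t for some integer t.
Then w_{j+1} = 3w_j + 21 = 3·(7t) + 21 = 7(3t + 3), so 7 | w_{j+1}.
This completes the inductive step, so 7 | w_n for all n ≥ 1.

7 | w_n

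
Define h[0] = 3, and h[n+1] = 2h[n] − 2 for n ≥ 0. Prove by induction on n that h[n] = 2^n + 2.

Base case: h[0] = 3, and 2^0 + 2 = 1 + 2 = 3.
Assume h[r] = 2^r + 2 for some r ≥ 0.
Then h[r+1] = 2h[r] − 2 = 2·(2^r + 2) − 2 = 2^{r+1} + 4 − 2 = 2^{r+1} + 2.
So the formula holds for r+1, and by induction h[n] = 2^n + 2 for all n ≥ 0.

h[n] = 2^n + 2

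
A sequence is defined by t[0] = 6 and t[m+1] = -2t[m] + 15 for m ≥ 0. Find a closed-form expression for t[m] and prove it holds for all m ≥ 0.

Claim: t[m] = (-2)^m + 5.

Base case: t[0] = 6, and (-2)^0 + 5 = 1 + 5 = 6.
Assume t[j] = (-2)^j + 5 for some j ≥ 0.
Then t[j+1] = -2t[j] + 15 = -2·((-2)^j + 5) + 15 = -2·(-2)^j − 10 + 15 = (-2)^{j+1} + 5.
This completes the inductive step, so t[m] = (-2)^m + 5 for all m ≥ 0.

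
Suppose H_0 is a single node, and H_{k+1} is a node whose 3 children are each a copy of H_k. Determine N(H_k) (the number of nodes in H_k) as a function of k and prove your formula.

Claim: N(H_k) = (3^{k+1} − 1)/2.

Base case: N(H_0) = 1, and (3^{0+1} − 1)/2 = 1.
Assume N(H_j) = (3^{j+1} − 1)/2.
Then N(H_{j+1}) = 1 + 3N(H_j) = 1 + 3·(3^{j+1} − 1)/2 = 1 + (3^{j+2} − 3)/2 = (2 + 3^{j+2} − 3)/2 = (3^{j+2} − 1)/2.
So the formula holds for j+1, and by induction N(H_k) = (3^{k+1} − 1)/2 for all k ≥ 0.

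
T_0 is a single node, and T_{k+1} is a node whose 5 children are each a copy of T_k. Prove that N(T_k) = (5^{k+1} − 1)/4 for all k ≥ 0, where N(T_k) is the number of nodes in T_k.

Base case: N(T_0) = 1, and (5^{0+1} − 1)/4 = 1.
Assume N(T_r) = (5^{r+1} − 1)/4.
Then N(T_{r+1}) = 1 + 5N(T_r) = 1 + 5·(5^{r+1} − 1)/4 = 1 + (5^{r+2} − 5)/4 = (4 + 5^{r+2} − 5)/4 = (5^{r+2} − 1)/4.
So the formula holds for r+1, and by induction N(T_k) = (5^{k+1} − 1)/4 for all k ≥ 0.

N(T_k) = (5^{k+1} − 1)/4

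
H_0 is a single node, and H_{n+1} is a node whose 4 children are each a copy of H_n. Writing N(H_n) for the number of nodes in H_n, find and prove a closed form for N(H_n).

Claim: N(H_n) = (4^{n+1} − 1)/3.

Base case: N(H_0) = 1, and (4^{0+1} − 1)/3 = 1.
Assume N(H_m) = (4^{m+1} − 1)/3.
Then N(H_{m+1}) = 1 + 4N(H_m) = 1 + 4·(4^{m+1} − 1)/3 = 1 + (4^{m+2} − 4)/3 = (3 + 4^{m+2} − 4)/3 = (4^{m+2} − 1)/3.
So the formula holds for m+1, and by induction N(H_n) = (4^{n+1} − 1)/3 for all n ≥ 0.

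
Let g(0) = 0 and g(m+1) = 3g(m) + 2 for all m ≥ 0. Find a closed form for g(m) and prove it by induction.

Claim: g(m) = 3^m − 1.

Base case: g(0) = 0, and 3^0 − 1 = 1 − 1 = 0.
Assume g(j) = 3^j − 1 for some j ≥ 0.
Then g(j+1) = 3g(j) + 2 = 3·(3^j − 1) + 2 = 3^{j+1} − 3 + 2 = 3^{j+1} − 1.
So the formula holds for j+1, and by induction g(m) = 3^m − 1 for all m ≥ 0.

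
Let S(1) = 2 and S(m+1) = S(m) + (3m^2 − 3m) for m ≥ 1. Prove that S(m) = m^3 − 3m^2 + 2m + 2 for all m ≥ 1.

Base case: S(1) = 2, and 1^3 − 3·1^2 + 2·1 + 2 = 2.
Assume S(j) = j^3 − 3j^2 + 2j + 2.
Then S(j+1) = S(j) + (3j^2 − 3j) = (j^3 − 3j^2 + 2j + 2) + (3j^2 − 3j) = j^3 − j + 2,
and (j+1)^3 − 3·(j+1)^2 + 2·(j+1) + 2 = j^3 − j + 2.
This completes the inductive step, so S(m) = m^3 − 3m^2 + 2m + 2 for all m ≥ 1.

S(m) = m^3 − 3m^2 + 2m + 2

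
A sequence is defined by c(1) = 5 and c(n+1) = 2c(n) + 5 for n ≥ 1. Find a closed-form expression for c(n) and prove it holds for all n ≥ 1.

Claim: c(n) = 5·2^n − 5.

Base case: c(1) = 5, and 5·2^1 − 5 = 10 − 5 = 5.
Assume c(j) = 5·2^j − 5 for some j ≥ 1.
Then c(j+1) = 2c(j) + 5 = 2·(5·2^j − 5) + 5 = 10·2^j − 10 + 5 = 5·2^{j+1} − 5.
So the formula holds for j+1, and by induction c(n) = 5·2^n − 5 for all n ≥ 1.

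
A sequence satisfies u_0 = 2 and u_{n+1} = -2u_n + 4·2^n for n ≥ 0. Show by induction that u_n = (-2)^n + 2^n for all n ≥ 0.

Base case: u_0 = 2, and (-2)^0 + 2^0 = 1 + 1 = 2.
Assume u_j = (-2)^j + 2^j for some j ≥ 0.
Then u_{j+1} = -2u_j + 4·2^j = -2·((-2)^j + 2^j) + 4·2^j = (-2)^{j+1} − 2·2^j + 4·2^j = (-2)^{j+1} + 2·2^j = (-2)^{j+1} + 2^{j+1}.
This completes the inductive step, so u_n = (-2)^n + 2^n for all n ≥ 0.

u_n = (-2)^n + 2^n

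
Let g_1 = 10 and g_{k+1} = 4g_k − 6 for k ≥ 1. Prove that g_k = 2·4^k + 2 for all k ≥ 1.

Base case: g_1 = 10, and 2·4^1 + 2 = 8 + 2 = 10.
Assume g_j = 2·4^j + 2 for some j ≥ 1.
Then g_{j+1} = 4g_j − 6 = 4·(2·4^j + 2) − 6 = 8·4^j + 8 − 6 = 2·4^{j+1} + 2.
Hence g_k = 2·4^k + 2 for every k ≥ 1, by induction.

g_k = 2·4^k + 2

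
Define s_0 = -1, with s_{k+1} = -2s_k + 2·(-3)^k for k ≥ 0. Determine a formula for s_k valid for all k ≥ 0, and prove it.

Claim: s_k = (-2)^k − 2·(-3)^k.

Base case: s_0 = -1, and (-2)^0 − 2·(-3)^0 = 1 − 2 = -1.
Assume s_r = (-2)^r − 2·(-3)^r for some r ≥ 0.
Then s_{r+1} = -2s_r + 2·(-3)^r = -2·((-2)^r − 2·(-3)^r) + 2·(-3)^r = (-2)^{r+1} + 4·(-3)^r + 2·(-3)^r = (-2)^{r+1} + 6·(-3)^r = (-2)^{r+1} − 2·(-3)^{r+1}.
So the formula holds for r+1, and by induction s_k = (-2)^k − 2·(-3)^k for all k ≥ 0.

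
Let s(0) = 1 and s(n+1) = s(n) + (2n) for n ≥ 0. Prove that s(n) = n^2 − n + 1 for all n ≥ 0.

Base case: s(0) = 1, and 0^2 − 0 + 1 = 1.
Assume s(k) = k^2 − k + 1.
Then s(k+1) = s(k) + (2k) = (k^2 − k + 1) + (2k) = k^2 + k + 1,
and (k+1)^2 − (k+1) + 1 = k^2 + k + 1.
By induction, s(n) = n^2 − n + 1 for all n ≥ 0.

s(n) = n^2 − n + 1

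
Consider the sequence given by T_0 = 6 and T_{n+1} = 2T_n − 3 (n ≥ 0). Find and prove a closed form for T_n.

Claim: T_n = 3·2^n + 3.

Base case: T_0 = 6, and 3·2^0 + 3 = 3 + 3 = 6.
Assume T_m = 3·2^m + 3 for some m ≥ 0.
Then T_{m+1} = 2T_m − 3 = 2·(3·2^m + 3) − 3 = 6·2^m + 6 − 3 = 3·2^{m+1} + 3.
This completes the inductive step, so T_n = 3·2^n + 3 for all n ≥ 0.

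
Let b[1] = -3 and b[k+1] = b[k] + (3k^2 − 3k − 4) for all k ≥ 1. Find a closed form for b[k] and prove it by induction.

Claim: b[k] = k^3 − 3k^2 − 2k + 1.

Base case: b[1] = -3, and 1^3 − 3·1^2 − 2·1 + 1 = -3.
Assume b[j] = j^3 − 3j^2 − 2j + 1.
Then b[j+1] = b[j] + (3j^2 − 3j − 4) = (j^3 − 3j^2 − 2j + 1) + (3j^2 − 3j − 4) = j^3 − 5j − 3,
and (j+1)^3 − 3·(j+1)^2 − 2·(j+1) + 1 = j^3 − 5j − 3.
By induction, b[k] = k^3 − 3k^2 − 2k + 1 for all k ≥ 1.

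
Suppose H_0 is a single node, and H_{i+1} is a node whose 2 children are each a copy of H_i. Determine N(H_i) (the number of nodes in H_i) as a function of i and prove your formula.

Claim: N(H_i) = 2^{i+1} − 1.

Base case: N(H_0) = 1, and 2^{0+1} − 1 = 1.
Assume N(H_r) = 2^{r+1} − 1.
Then N(H_{r+1}) = 1 + 2N(H_r) = 1 + 2(2^{r+1} − 1) = 2^{r+2} − 2 + 1 = 2^{r+2} − 1.
By induction, N(H_i) = 2^{i+1} − 1 for all i ≥ 0.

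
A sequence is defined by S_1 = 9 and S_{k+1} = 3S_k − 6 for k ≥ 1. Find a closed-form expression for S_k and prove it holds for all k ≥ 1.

Claim: S_k = 2·3^k + 3.

Base case: S_1 = 9, and 2·3^1 + 3 = 6 + 3 = 9.
Assume S_j = 2·3^j + 3 for some j ≥ 1.
Then S_{j+1} = 3S_j − 6 = 3·(2·3^j + 3) − 6 = 6·3^j + 9 − 6 = 2·3^{j+1} + 3.
By induction, S_k = 2·3^k + 3 for all k ≥ 1.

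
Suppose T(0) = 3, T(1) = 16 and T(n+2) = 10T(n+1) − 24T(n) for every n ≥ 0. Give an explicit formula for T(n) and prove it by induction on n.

Claim: T(n) = 4^n + 2·6^n.

Base cases: T(0) = 3 and 4^0 + 2·6^0 = 3; T(1) = 16 and 4^1 + 2·6^1 = 16.
Assume T(i) = 4^i + 2·6^i for all 0 ≤ i ≤ j, where j ≥ 1.
Then T(j+1) = 10T(j) − 24T(j−1) = 10·(4^j + 2·6^j) − 24·(4^{j−1} + 2·6^{j−1}) = (10·4 − 24)4^{j−1} + 2·(10·6 − 24)6^{j−1} = 16·4^{j−1} + 72·6^{j−1} = 4^{j+1} + 2·6^{j+1}.
So the formula holds for j+1, and by strong induction T(n) = 4^n + 2·6^n for all n ≥ 0.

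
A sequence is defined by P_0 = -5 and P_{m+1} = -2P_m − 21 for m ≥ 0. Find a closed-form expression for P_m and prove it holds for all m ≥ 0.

Claim: P_m = 2·(-2)^m − 7.

Base case: P_0 = -5, and 2·(-2)^0 − 7 = 2 − 7 = -5.
Assume P_r = 2·(-2)^r − 7 for some r ≥ 0.
Then P_{r+1} = -2P_r − 21 = -2·(2·(-2)^r − 7) − 21 = -4·(-2)^r + 14 − 21 = 2·(-2)^{r+1} − 7.
Hence P_m = 2·(-2)^m − 7 for every m ≥ 0, by induction.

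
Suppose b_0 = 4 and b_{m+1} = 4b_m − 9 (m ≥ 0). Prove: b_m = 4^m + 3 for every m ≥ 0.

Base case: b_0 = 4, and 4^0 + 3 = 1 + 3 = 4.
Assume b_k = 4^k + 3 for some k ≥ 0.
Then b_{k+1} = 4b_k − 9 = 4·(4^k + 3) − 9 = 4^{k+1} + 12 − 9 = 4^{k+1} + 3.
By induction, b_m = 4^m + 3 for all m ≥ 0.

b_m = 4^m + 3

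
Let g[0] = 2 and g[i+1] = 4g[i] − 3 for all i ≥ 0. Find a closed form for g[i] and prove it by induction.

Claim: g[i] = 4^i + 1.

Base case: g[0] = 2, and 4^0 + 1 = 1 + 1 = 2.
Assume g[k] = 4^k + 1 for some k ≥ 0.
Then g[k+1] = 4g[k] − 3 = 4·(4^k + 1) − 3 = 4^{k+1} + 4 − 3 = 4^{k+1} + 1.
This completes the inductive step, so g[i] = 4^i + 1 for all i ≥ 0.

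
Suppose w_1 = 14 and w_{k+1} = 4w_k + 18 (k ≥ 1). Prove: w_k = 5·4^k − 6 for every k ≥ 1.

Base case: w_1 = 14, and 5·4^1 − 6 = 20 − 6 = 14.
Assume w_j = 5·4^j − 6 for some j ≥ 1.
Then w_{j+1} = 4w_j + 18 = 4·(5·4^j − 6) + 18 = 20·4^j − 24 + 18 = 5·4^{j+1} − 6.
So the formula holds for j+1, and by induction w_k = 5·4^k − 6 for all k ≥ 1.

w_k = 5·4^k − 6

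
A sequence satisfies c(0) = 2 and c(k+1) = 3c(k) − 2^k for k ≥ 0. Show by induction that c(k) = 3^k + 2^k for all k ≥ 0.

Base case: c(0) = 2, and 3^0 + 2^0 = 1 + 1 = 2.
Assume c(m) = 3^m + 2^m for some m ≥ 0.
Then c(m+1) = 3c(m) − 2^m = 3·(3^m + 2^m) − 2^m = 3^{m+1} + 3·2^m − 2^m = 3^{m+1} + 2·2^m = 3^{m+1} + 2^{m+1}.
By induction, c(k) = 3^k + 2^k for all k ≥ 0.

c(k) = 3^k + 2^k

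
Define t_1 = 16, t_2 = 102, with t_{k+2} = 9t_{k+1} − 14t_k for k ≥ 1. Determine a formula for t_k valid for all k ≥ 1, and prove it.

Claim: t_k = 2·7^k + 2^k.

Base cases: t_1 = 16 and 2·7^1 + 2^1 = 16; t_2 = 102 and 2·7^2 + 2^2 = 102.
Assume t_j = 2·7^j + 2^j for all 1 ≤ j ≤ r, where r ≥ 2.
Then t_{r+1} = 9t_r − 14t_{r−1} = 9·(2·7^r + 2^r) − 14·(2·7^{r−1} + 2^{r−1}) = 2·(9·7 − 14)7^{r−1} + (9·2 − 14)2^{r−1} = 98·7^{r−1} + 4·2^{r−1} = 2·7^{r+1} + 2^{r+1}.
So the formula holds for r+1, and by strong induction t_k = 2·7^k + 2^k for all k ≥ 1.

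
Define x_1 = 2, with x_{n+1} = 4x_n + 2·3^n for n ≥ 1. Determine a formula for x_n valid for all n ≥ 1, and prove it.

Claim: x_n = 2·4^n − 2·3^n.

Base case: x_1 = 2, and 2·4^1 − 2·3^1 = 8 − 6 = 2.
Assume x_r = 2·4^r − 2·3^r for some r ≥ 1.
Then x_{r+1} = 4x_r + 2·3^r = 4·(2·4^r − 2·3^r) + 2·3^r = 2·4^{r+1} − 8·3^r + 2·3^r = 2·4^{r+1} − 6·3^r = 2·4^{r+1} − 2·3^{r+1}.
By induction, x_n = 2·4^n − 2·3^n for all n ≥ 1.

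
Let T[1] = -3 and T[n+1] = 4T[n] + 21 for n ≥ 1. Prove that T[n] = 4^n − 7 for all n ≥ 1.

Base case: T[1] = -3, and 4^1 − 7 = 4 − 7 = -3.
Assume T[j] = 4^j − 7 for some j ≥ 1.
Then T[j+1] = 4T[j] + 21 = 4·(4^j − 7) + 21 = 4^{j+1} − 28 + 21 = 4^{j+1} − 7.
This completes the inductive step, so T[n] = 4^n − 7 for all n ≥ 1.

T[n] = 4^n − 7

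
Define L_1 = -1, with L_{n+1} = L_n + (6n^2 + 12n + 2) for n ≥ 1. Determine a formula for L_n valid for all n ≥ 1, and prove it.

Claim: L_n = 2n^3 + 3n^2 − 3n − 3.

Base case: L_1 = -1, and 2·1^3 + 3·1^2 − 3·1 − 3 = -1.
Assume L_r = 2r^3 + 3r^2 − 3r − 3.
Then L_{r+1} = L_r + (6r^2 + 12r + 2) = (2r^3 + 3r^2 − 3r − 3) + (6r^2 + 12r + 2) = 2r^3 + 9r^2 + 9r − 1,
and 2·(r+1)^3 + 3·(r+1)^2 − 3·(r+1) − 3 = 2r^3 + 9r^2 + 9r − 1.
Hence L_n = 2n^3 + 3n^2 − 3n − 3 for every n ≥ 1, by induction.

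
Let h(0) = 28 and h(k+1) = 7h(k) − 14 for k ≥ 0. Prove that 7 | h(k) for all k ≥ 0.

Base case: h(0) = 28 = 7·4, so 7 | h(0).
Assume 7 | h(r), so h(r) = 7t for some integer t.
Then h(r+1) = 7h(r) − 14 = 7·(7t) − 14 = 7(7t − 2), so 7 | h(r+1).
Hence 7 | h(k) for every k ≥ 0, by induction.

7 | h(k)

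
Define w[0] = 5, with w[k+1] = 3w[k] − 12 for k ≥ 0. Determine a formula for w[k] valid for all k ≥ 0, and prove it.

Claim: w[k] = -3^k + 6.

Base case: w[0] = 5, and -3^0 + 6 = -1 + 6 = 5.
Assume w[m] = -3^m + 6 for some m ≥ 0.
Then w[m+1] = 3w[m] − 12 = 3·(-3^m + 6) − 12 = -3^{m+1} + 18 − 12 = -3^{m+1} + 6.
By induction, w[k] = -3^k + 6 for all k ≥ 0.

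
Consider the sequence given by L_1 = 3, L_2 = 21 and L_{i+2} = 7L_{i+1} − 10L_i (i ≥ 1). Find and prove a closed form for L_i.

Claim: L_i = -2^i + 5^i.

Base cases: L_1 = 3 and -2^1 + 5^1 = 3; L_2 = 21 and -2^2 + 5^2 = 21.
Assume L_j = -2^j + 5^j for all 1 ≤ j ≤ r, where r ≥ 2.
Then L_{r+1} = 7L_r − 10L_{r−1} = 7·(-2^r + 5^r) − 10·(-2^{r−1} + 5^{r−1}) = -(7·2 − 10)2^{r−1} + (7·5 − 10)5^{r−1} = -4·2^{r−1} + 25·5^{r−1} = -2^{r+1} + 5^{r+1}.
This completes the inductive step, so L_i = -2^i + 5^i for all i ≥ 1.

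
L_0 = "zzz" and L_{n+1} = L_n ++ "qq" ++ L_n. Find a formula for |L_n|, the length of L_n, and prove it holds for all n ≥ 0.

Claim: |L_n| = 5·2^n − 2.

Base case: |L_0| = 3, and 5·2^0 − 2 = 3.
Assume |L_j| = 5·2^j − 2.
Then |L_{j+1}| = |L_j| + 2 + |L_j| = 2|L_j| + 2 = 2(5·2^j − 2) + 2 = 5·2^{j+1} − 4 + 2 = 5·2^{j+1} − 2.
Hence |L_n| = 5·2^n − 2 for every n ≥ 0, by induction.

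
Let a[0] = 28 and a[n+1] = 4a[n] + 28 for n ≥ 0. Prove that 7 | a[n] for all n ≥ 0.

Base case: a[0] = 28 = 7·4, so 7 | a[0].
Assume 7 | a[r], so a[r] = 7t for some integer t.
Then a[r+1] = 4a[r] + 28 = 4·(7t) + 28 = 7(4t + 4), so 7 | a[r+1].
This completes the inductive step, so 7 | a[n] for all n ≥ 0.

7 | a[n]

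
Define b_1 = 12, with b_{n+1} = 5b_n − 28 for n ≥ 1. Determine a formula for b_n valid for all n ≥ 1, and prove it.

Claim: b_n = 5^n + 7.

Base case: b_1 = 12, and 5^1 + 7 = 5 + 7 = 12.
Assume b_r = 5^r + 7 for some r ≥ 1.
Then b_{r+1} = 5b_r − 28 = 5·(5^r + 7) − 28 = 5^{r+1} + 35 − 28 = 5^{r+1} + 7.
So the formula holds for r+1, and by induction b_n = 5^n + 7 for all n ≥ 1.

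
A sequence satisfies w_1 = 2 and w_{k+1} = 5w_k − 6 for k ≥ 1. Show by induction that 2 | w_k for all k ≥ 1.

Base case: w_1 = 2 = 2·1, so 2 | w_1.
Assume 2 | w_m, so w_m = 2t for some integer t.
Then w_{m+1} = 5w_m − 6 = 5·(2t) − 6 = 2(5t − 3), so 2 | w_{m+1}.
This completes the inductive step, so 2 | w_k for all k ≥ 1.

2 | w_k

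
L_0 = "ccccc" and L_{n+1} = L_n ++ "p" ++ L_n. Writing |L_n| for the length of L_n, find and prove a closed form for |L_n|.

Claim: |L_n| = 6·2^n − 1.

Base case: |L_0| = 5, and 6·2^0 − 1 = 5.
Assume |L_m| = 6·2^m − 1.
Then |L_{m+1}| = |L_m| + 1 + |L_m| = 2|L_m| + 1 = 2(6·2^m − 1) + 1 = 6·2^{m+1} − 2 + 1 = 6·2^{m+1} − 1.
Hence |L_n| = 6·2^n − 1 for every n ≥ 0, by induction.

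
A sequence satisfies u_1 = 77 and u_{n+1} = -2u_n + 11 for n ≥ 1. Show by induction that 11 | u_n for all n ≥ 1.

Base case: u_1 = 77 = 11·7, so 11 | u_1.
Assume 11 | u_j, so u_j = 11t for some integer t.
Then u_{j+1} = -2u_j + 11 = -2·(11t) + 11 = 11(-2t + 1), so 11 | u_{j+1}.
By induction, 11 | u_n for all n ≥ 1.

11 | u_n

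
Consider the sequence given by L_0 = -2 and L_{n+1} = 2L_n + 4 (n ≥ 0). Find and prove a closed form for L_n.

Claim: L_n = 2^{n+1} − 4.

Base case: L_0 = -2, and 2^{0+1} − 4 = 2 − 4 = -2.
Assume L_j = 2^{j+1} − 4 for some j ≥ 0.
Then L_{j+1} = 2L_j + 4 = 2·(2^{j+1} − 4) + 4 = 2^{j+2} − 8 + 4 = 2^{j+2} − 4.
So the formula holds for j+1, and by induction L_n = 2^{n+1} − 4 for all n ≥ 0.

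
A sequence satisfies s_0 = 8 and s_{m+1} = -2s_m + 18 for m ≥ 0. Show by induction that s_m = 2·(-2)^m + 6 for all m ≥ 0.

Base case: s_0 = 8, and 2·(-2)^0 + 6 = 2 + 6 = 8.
Assume s_j = 2·(-2)^j + 6 for some j ≥ 0.
Then s_{j+1} = -2s_j + 18 = -2·(2·(-2)^j + 6) + 18 = -4·(-2)^j − 12 + 18 = 2·(-2)^{j+1} + 6.
So the formula holds for j+1, and by induction s_m = 2·(-2)^m + 6 for all m ≥ 0.

s_m = 2·(-2)^m + 6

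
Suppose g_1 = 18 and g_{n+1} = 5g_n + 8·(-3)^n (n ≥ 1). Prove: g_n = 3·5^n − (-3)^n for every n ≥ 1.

Base case: g_1 = 18, and 3·5^1 − (-3)^1 = 15 + 3 = 18.
Assume g_k = 3·5^k − (-3)^k for some k ≥ 1.
Then g_{k+1} = 5g_k + 8·(-3)^k = 5·(3·5^k − (-3)^k) + 8·(-3)^k = 3·5^{k+1} − 5·(-3)^k + 8·(-3)^k = 3·5^{k+1} + 3·(-3)^k = 3·5^{k+1} − (-3)^{k+1}.
This completes the inductive step, so g_n = 3·5^n − (-3)^n for all n ≥ 1.

g_n = 3·5^n − (-3)^n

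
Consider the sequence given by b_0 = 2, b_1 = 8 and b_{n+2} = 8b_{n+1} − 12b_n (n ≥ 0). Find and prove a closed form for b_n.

Claim: b_n = 2^n + 6^n.

Base cases: b_0 = 2 and 2^0 + 6^0 = 2; b_1 = 8 and 2^1 + 6^1 = 8.
Assume b_j = 2^j + 6^j for all 0 ≤ j ≤ k, where k ≥ 1.
Then b_{k+1} = 8b_k − 12b_{k−1} = 8·(2^k + 6^k) − 12·(2^{k−1} + 6^{k−1}) = (8·2 − 12)2^{k−1} + (8·6 − 12)6^{k−1} = 4·2^{k−1} + 36·6^{k−1} = 2^{k+1} + 6^{k+1}.
Hence b_n = 2^n + 6^n for every n ≥ 0, by strong induction.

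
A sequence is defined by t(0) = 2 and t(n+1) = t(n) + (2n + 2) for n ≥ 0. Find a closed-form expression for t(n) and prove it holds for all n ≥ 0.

Claim: t(n) = n^2 + n + 2.

Base case: t(0) = 2, and 0^2 + 0 + 2 = 2.
Assume t(r) = r^2 + r + 2.
Then t(r+1) = t(r) + (2r + 2) = (r^2 + r + 2) + (2r + 2) = r^2 + 3r + 4,
and (r+1)^2 + (r+1) + 2 = r^2 + 3r + 4.
By induction, t(n) = n^2 + n + 2 for all n ≥ 0.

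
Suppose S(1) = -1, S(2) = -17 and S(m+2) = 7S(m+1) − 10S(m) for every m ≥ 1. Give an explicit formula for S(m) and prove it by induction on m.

Claim: S(m) = -5^m + 2·2^m.

Base cases: S(1) = -1 and -5^1 + 2·2^1 = -1; S(2) = -17 and -5^2 + 2·2^2 = -17.
Assume S(j) = -5^j + 2·2^j for all 1 ≤ j ≤ k, where k ≥ 2.
Then S(k+1) = 7S(k) − 10S(k−1) = 7·(-5^k + 2·2^k) − 10·(-5^{k−1} + 2·2^{k−1}) = -(7·5 − 10)5^{k−1} + 2·(7·2 − 10)2^{k−1} = -25·5^{k−1} + 8·2^{k−1} = -5^{k+1} + 2·2^{k+1}.
Hence S(m) = -5^m + 2·2^m for every m ≥ 1, by strong induction.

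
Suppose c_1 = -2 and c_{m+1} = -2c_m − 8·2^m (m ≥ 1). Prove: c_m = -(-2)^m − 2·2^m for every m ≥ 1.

Base case: c_1 = -2, and -(-2)^1 − 2·2^1 = 2 − 4 = -2.
Assume c_k = -(-2)^k − 2·2^k for some k ≥ 1.
Then c_{k+1} = -2c_k − 8·2^k = -2·(-(-2)^k − 2·2^k) − 8·2^k = -(-2)^{k+1} + 4·2^k − 8·2^k = -(-2)^{k+1} − 4·2^k = -(-2)^{k+1} − 2·2^{k+1}.
So the formula holds for k+1, and by induction c_m = -(-2)^m − 2·2^m for all m ≥ 1.

c_m = -(-2)^m − 2·2^m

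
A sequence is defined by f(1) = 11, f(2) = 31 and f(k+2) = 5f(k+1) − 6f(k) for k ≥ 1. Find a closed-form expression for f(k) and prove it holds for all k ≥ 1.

Claim: f(k) = 3·3^k + 2^k.

Base cases: f(1) = 11 and 3·3^1 + 2^1 = 11; f(2) = 31 and 3·3^2 + 2^2 = 31.
Assume f(j) = 3·3^j + 2^j for all 1 ≤ j ≤ r, where r ≥ 2.
Then f(r+1) = 5f(r) − 6f(r−1) = 5·(3·3^r + 2^r) − 6·(3·3^{r−1} + 2^{r−1}) = 3·(5·3 − 6)3^{r−1} + (5·2 − 6)2^{r−1} = 27·3^{r−1} + 4·2^{r−1} = 3·3^{r+1} + 2^{r+1}.
By strong induction, f(k) = 3·3^k + 2^k for all k ≥ 1.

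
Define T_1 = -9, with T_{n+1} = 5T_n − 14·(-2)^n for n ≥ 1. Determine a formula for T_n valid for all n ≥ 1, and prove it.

Claim: T_n = -5^n + 2·(-2)^n.

Base case: T_1 = -9, and -5^1 + 2·(-2)^1 = -5 − 4 = -9.
Assume T_m = -5^m + 2·(-2)^m for some m ≥ 1.
Then T_{m+1} = 5T_m − 14·(-2)^m = 5·(-5^m + 2·(-2)^m) − 14·(-2)^m = -5^{m+1} + 10·(-2)^m − 14·(-2)^m = -5^{m+1} − 4·(-2)^m = -5^{m+1} + 2·(-2)^{m+1}.
By induction, T_n = -5^n + 2·(-2)^n for all n ≥ 1.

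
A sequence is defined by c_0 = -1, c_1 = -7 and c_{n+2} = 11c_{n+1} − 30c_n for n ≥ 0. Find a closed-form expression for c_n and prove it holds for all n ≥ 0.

Claim: c_n = 5^n − 2·6^n.

Base cases: c_0 = -1 and 5^0 − 2·6^0 = -1; c_1 = -7 and 5^1 − 2·6^1 = -7.
Assume c_j = 5^j − 2·6^j for all 0 ≤ j ≤ k, where k ≥ 1.
Then c_{k+1} = 11c_k − 30c_{k−1} = 11·(5^k − 2·6^k) − 30·(5^{k−1} − 2·6^{k−1}) = (11·5 − 30)5^{k−1} − 2·(11·6 − 30)6^{k−1} = 25·5^{k−1} − 72·6^{k−1} = 5^{k+1} − 2·6^{k+1}.
So the formula holds for k+1, and by strong induction c_n = 5^n − 2·6^n for all n ≥ 0.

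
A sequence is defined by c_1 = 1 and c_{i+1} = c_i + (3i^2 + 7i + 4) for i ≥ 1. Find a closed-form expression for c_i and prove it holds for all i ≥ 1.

Claim: c_i = i^3 + 2i^2 + i − 3.

Base case: c_1 = 1, and 1^3 + 2·1^2 + 1 − 3 = 1.
Assume c_m = m^3 + 2m^2 + m − 3.
Then c_{m+1} = c_m + (3m^2 + 7m + 4) = (m^3 + 2m^2 + m − 3) + (3m^2 + 7m + 4) = m^3 + 5m^2 + 8m + 1,
and (m+1)^3 + 2·(m+1)^2 + (m+1) − 3 = m^3 + 5m^2 + 8m + 1.
Hence c_i = i^3 + 2i^2 + i − 3 for every i ≥ 1, by induction.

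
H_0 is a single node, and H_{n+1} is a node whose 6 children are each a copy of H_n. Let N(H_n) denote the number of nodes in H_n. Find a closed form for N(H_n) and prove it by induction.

Claim: N(H_n) = (6^{n+1} − 1)/5.

Base case: N(H_0) = 1, and (6^{0+1} − 1)/5 = 1.
Assume N(H_m) = (6^{m+1} − 1)/5.
Then N(H_{m+1}) = 1 + 6N(H_m) = 1 + 6·(6^{m+1} − 1)/5 = 1 + (6^{m+2} − 6)/5 = (5 + 6^{m+2} − 6)/5 = (6^{m+2} − 1)/5.
So the formula holds for m+1, and by induction N(H_n) = (6^{n+1} − 1)/5 for all n ≥ 0.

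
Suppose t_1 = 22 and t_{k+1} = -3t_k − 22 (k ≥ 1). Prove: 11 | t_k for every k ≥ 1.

Base case: t_1 = 22 = 11·2, so 11 | t_1.
Assume 11 | t_m, so t_m = 11s for some integer s.
Then t_{m+1} = -3t_m − 22 = -3·(11s) − 22 = 11(-3s − 2), so 11 | t_{m+1}.
By induction, 11 | t_k for all k ≥ 1.

11 | t_k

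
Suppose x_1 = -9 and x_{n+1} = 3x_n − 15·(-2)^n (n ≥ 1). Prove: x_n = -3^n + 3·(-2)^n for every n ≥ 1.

Base case: x_1 = -9, and -3^1 + 3·(-2)^1 = -3 − 6 = -9.
Assume x_k = -3^k + 3·(-2)^k for some k ≥ 1.
Then x_{k+1} = 3x_k − 15·(-2)^k = 3·(-3^k + 3·(-2)^k) − 15·(-2)^k = -3^{k+1} + 9·(-2)^k − 15·(-2)^k = -3^{k+1} − 6·(-2)^k = -3^{k+1} + 3·(-2)^{k+1}.
By induction, x_n = -3^n + 3·(-2)^n for all n ≥ 1.

x_n = -3^n + 3·(-2)^n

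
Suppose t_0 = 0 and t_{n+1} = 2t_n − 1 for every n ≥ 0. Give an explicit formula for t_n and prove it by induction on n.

Claim: t_n = -2^n + 1.

Base case: t_0 = 0, and -2^0 + 1 = -1 + 1 = 0.
Assume t_m = -2^m + 1 for some m ≥ 0.
Then t_{m+1} = 2t_m − 1 = 2·(-2^m + 1) − 1 = -2^{m+1} + 2 − 1 = -2^{m+1} + 1.
This completes the inductive step, so t_n = -2^n + 1 for all n ≥ 0.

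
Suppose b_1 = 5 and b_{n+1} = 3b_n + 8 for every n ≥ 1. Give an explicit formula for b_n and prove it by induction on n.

Claim: b_n = 3^{n+1} − 4.

Base case: b_1 = 5, and 3^{1+1} − 4 = 9 − 4 = 5.
Assume b_j = 3^{j+1} − 4 for some j ≥ 1.
Then b_{j+1} = 3b_j + 8 = 3·(3^{j+1} − 4) + 8 = 3^{j+2} − 12 + 8 = 3^{j+2} − 4.
Hence b_n = 3^{n+1} − 4 for every n ≥ 1, by induction.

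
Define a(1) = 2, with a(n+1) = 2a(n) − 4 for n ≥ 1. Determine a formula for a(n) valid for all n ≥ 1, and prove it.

Claim: a(n) = -2^n + 4.

Base case: a(1) = 2, and -2^1 + 4 = -2 + 4 = 2.
Assume a(k) = -2^k + 4 for some k ≥ 1.
Then a(k+1) = 2a(k) − 4 = 2·(-2^k + 4) − 4 = -2^{k+1} + 8 − 4 = -2^{k+1} + 4.
Hence a(n) = -2^n + 4 for every n ≥ 1, by induction.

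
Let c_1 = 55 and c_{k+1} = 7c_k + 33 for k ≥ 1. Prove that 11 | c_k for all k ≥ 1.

Base case: c_1 = 55 = 11·5, so 11 | c_1.
Assume 11 | c_j, so c_j = 11t for some integer t.
Then c_{j+1} = 7c_j + 33 = 7·(11t) + 33 = 11(7t + 3), so 11 | c_{j+1}.
This completes the inductive step, so 11 | c_k for all k ≥ 1.

11 | c_k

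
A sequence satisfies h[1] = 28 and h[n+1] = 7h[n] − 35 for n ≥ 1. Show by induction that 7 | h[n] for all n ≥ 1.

Base case: h[1] = 28 = 7·4, so 7 | h[1].
Assume 7 | h[k], so h[k] = 7t for some integer t.
Then h[k+1] = 7h[k] − 35 = 7·(7t) − 35 = 7(7t − 5), so 7 | h[k+1].
So the property holds for k+1, and by induction 7 | h[n] for all n ≥ 1.

7 | h[n]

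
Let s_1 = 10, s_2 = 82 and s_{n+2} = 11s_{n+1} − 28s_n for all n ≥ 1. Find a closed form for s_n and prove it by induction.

Claim: s_n = 2·7^n − 4^n.

Base cases: s_1 = 10 and 2·7^1 − 4^1 = 10; s_2 = 82 and 2·7^2 − 4^2 = 82.
Assume s_i = 2·7^i − 4^i for all 1 ≤ i ≤ j, where j ≥ 2.
Then s_{j+1} = 11s_j − 28s_{j−1} = 11·(2·7^j − 4^j) − 28·(2·7^{j−1} − 4^{j−1}) = 2·(11·7 − 28)7^{j−1} − (11·4 − 28)4^{j−1} = 98·7^{j−1} − 16·4^{j−1} = 2·7^{j+1} − 4^{j+1}.
By strong induction, s_n = 2·7^n − 4^n for all n ≥ 1.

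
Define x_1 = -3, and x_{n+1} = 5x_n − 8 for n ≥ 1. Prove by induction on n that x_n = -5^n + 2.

Base case: x_1 = -3, and -5^1 + 2 = -5 + 2 = -3.
Assume x_m = -5^m + 2 for some m ≥ 1.
Then x_{m+1} = 5x_m − 8 = 5·(-5^m + 2) − 8 = -5^{m+1} + 10 − 8 = -5^{m+1} + 2.
Hence x_n = -5^n + 2 for every n ≥ 1, by induction.

x_n = -5^n + 2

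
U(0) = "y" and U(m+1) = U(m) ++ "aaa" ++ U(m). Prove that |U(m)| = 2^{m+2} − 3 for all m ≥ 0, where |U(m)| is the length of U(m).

Base case: |U(0)| = 1, and 2^{0+2} − 3 = 1.
Assume |U(r)| = 2^{r+2} − 3.
Then |U(r+1)| = |U(r)| + 3 + |U(r)| = 2|U(r)| + 3 = 2(2^{r+2} − 3) + 3 = 2^{r+3} − 6 + 3 = 2^{r+3} − 3.
So the formula holds for r+1, and by induction |U(m)| = 2^{m+2} − 3 for all m ≥ 0.

|U(m)| = 2^{m+2} − 3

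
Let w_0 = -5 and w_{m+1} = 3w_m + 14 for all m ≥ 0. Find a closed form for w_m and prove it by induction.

Claim: w_m = 2·3^m − 7.

Base case: w_0 = -5, and 2·3^0 − 7 = 2 − 7 = -5.
Assume w_r = 2·3^r − 7 for some r ≥ 0.
Then w_{r+1} = 3w_r + 14 = 3·(2·3^r − 7) + 14 = 6·3^r − 21 + 14 = 2·3^{r+1} − 7.
So the formula holds for r+1, and by induction w_m = 2·3^m − 7 for all m ≥ 0.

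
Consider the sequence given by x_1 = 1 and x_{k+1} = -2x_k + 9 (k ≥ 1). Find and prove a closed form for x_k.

Claim: x_k = (-2)^k + 3.

Base case: x_1 = 1, and (-2)^1 + 3 = -2 + 3 = 1.
Assume x_m = (-2)^m + 3 for some m ≥ 1.
Then x_{m+1} = -2x_m + 9 = -2·((-2)^m + 3) + 9 = -2·(-2)^m − 6 + 9 = (-2)^{m+1} + 3.
Hence x_k = (-2)^k + 3 for every k ≥ 1, by induction.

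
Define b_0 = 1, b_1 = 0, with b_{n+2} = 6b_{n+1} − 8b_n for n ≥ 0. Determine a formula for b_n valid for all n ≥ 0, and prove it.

Claim: b_n = 2·2^n − 4^n.

Base cases: b_0 = 1 and 2·2^0 − 4^0 = 1; b_1 = 0 and 2·2^1 − 4^1 = 0.
Assume b_j = 2·2^j − 4^j for all 0 ≤ j ≤ m, where m ≥ 1.
Then b_{m+1} = 6b_m − 8b_{m−1} = 6·(2·2^m − 4^m) − 8·(2·2^{m−1} − 4^{m−1}) = 2·(6·2 − 8)2^{m−1} − (6·4 − 8)4^{m−1} = 8·2^{m−1} − 16·4^{m−1} = 2·2^{m+1} − 4^{m+1}.
Hence b_n = 2·2^n − 4^n for every n ≥ 0, by strong induction.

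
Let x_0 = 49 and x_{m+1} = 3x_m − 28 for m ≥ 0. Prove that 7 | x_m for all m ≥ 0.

Base case: x_0 = 49 = 7·7, so 7 | x_0.
Assume 7 | x_j, so x_j = 7t for some integer t.
Then x_{j+1} = 3x_j − 28 = 3·(7t) − 28 = 7(3t − 4), so 7 | x_{j+1}.
This completes the inductive step, so 7 | x_m for all m ≥ 0.

7 | x_m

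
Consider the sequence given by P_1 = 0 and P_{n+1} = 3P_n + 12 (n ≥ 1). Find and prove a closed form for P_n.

Claim: P_n = 2·3^n − 6.

Base case: P_1 = 0, and 2·3^1 − 6 = 6 − 6 = 0.
Assume P_m = 2·3^m − 6 for some m ≥ 1.
Then P_{m+1} = 3P_m + 12 = 3·(2·3^m − 6) + 12 = 6·3^m − 18 + 12 = 2·3^{m+1} − 6.
By induction, P_n = 2·3^n − 6 for all n ≥ 1.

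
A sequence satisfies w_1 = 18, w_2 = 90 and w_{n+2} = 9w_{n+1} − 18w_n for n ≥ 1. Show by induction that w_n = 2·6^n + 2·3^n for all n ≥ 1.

Base cases: w_1 = 18 and 2·6^1 + 2·3^1 = 18; w_2 = 90 and 2·6^2 + 2·3^2 = 90.
Assume w_i = 2·6^i + 2·3^i for all 1 ≤ i ≤ j, where j ≥ 2.
Then w_{j+1} = 9w_j − 18w_{j−1} = 9·(2·6^j + 2·3^j) − 18·(2·6^{j−1} + 2·3^{j−1}) = 2·(9·6 − 18)6^{j−1} + 2·(9·3 − 18)3^{j−1} = 72·6^{j−1} + 18·3^{j−1} = 2·6^{j+1} + 2·3^{j+1}.
So the formula holds for j+1, and by strong induction w_n = 2·6^n + 2·3^n for all n ≥ 1.

w_n = 2·6^n + 2·3^n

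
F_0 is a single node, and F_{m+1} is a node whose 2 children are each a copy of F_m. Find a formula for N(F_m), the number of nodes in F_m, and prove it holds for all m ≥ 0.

Claim: N(F_m) = 2^{m+1} − 1.

Base case: N(F_0) = 1, and 2^{0+1} − 1 = 1.
Assume N(F_k) = 2^{k+1} − 1.
Then N(F_{k+1}) = 1 + 2N(F_k) = 1 + 2(2^{k+1} − 1) = 2^{k+2} − 2 + 1 = 2^{k+2} − 1.
This completes the inductive step, so N(F_m) = 2^{m+1} − 1 for all m ≥ 0.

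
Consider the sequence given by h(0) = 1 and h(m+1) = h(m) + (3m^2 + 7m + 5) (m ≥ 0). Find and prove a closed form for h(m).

Claim: h(m) = m^3 + 2m^2 + 2m + 1.

Base case: h(0) = 1, and 0^3 + 2·0^2 + 2·0 + 1 = 1.
Assume h(r) = r^3 + 2r^2 + 2r + 1.
Then h(r+1) = h(r) + (3r^2 + 7r + 5) = (r^3 + 2r^2 + 2r + 1) + (3r^2 + 7r + 5) = r^3 + 5r^2 + 9r + 6,
and (r+1)^3 + 2·(r+1)^2 + 2·(r+1) + 1 = r^3 + 5r^2 + 9r + 6.
Hence h(m) = m^3 + 2m^2 + 2m + 1 for every m ≥ 0, by induction.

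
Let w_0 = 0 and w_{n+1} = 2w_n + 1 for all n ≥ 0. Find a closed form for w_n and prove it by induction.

Claim: w_n = 2^n − 1.

Base case: w_0 = 0, and 2^0 − 1 = 1 − 1 = 0.
Assume w_k = 2^k − 1 for some k ≥ 0.
Then w_{k+1} = 2w_k + 1 = 2·(2^k − 1) + 1 = 2^{k+1} − 2 + 1 = 2^{k+1} − 1.
So the formula holds for k+1, and by induction w_n = 2^n − 1 for all n ≥ 0.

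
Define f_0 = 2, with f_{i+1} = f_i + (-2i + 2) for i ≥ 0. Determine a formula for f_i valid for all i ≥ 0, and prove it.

Claim: f_i = -i^2 + 3i + 2.

Base case: f_0 = 2, and -0^2 + 3·0 + 2 = 2.
Assume f_j = -j^2 + 3j + 2.
Then f_{j+1} = f_j + (-2j + 2) = (-j^2 + 3j + 2) + (-2j + 2) = -j^2 + j + 4,
and -(j+1)^2 + 3·(j+1) + 2 = -j^2 + j + 4.
By induction, f_i = -i^2 + 3i + 2 for all i ≥ 0.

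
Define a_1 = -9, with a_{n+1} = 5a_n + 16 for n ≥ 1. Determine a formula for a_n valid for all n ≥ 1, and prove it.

Claim: a_n = -5^n − 4.

Base case: a_1 = -9, and -5^1 − 4 = -5 − 4 = -9.
Assume a_k = -5^k − 4 for some k ≥ 1.
Then a_{k+1} = 5a_k + 16 = 5·(-5^k − 4) + 16 = -5^{k+1} − 20 + 16 = -5^{k+1} − 4.
By induction, a_n = -5^n − 4 for all n ≥ 1.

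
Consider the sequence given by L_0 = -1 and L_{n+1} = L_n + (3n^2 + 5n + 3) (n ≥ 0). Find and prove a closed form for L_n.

Claim: L_n = n^3 + n^2 + n − 1.

Base case: L_0 = -1, and 0^3 + 0^2 + 0 − 1 = -1.
Assume L_r = r^3 + r^2 + r − 1.
Then L_{r+1} = L_r + (3r^2 + 5r + 3) = (r^3 + r^2 + r − 1) + (3r^2 + 5r + 3) = r^3 + 4r^2 + 6r + 2,
and (r+1)^3 + (r+1)^2 + (r+1) − 1 = r^3 + 4r^2 + 6r + 2.
By induction, L_n = n^3 + n^2 + n − 1 for all n ≥ 0.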